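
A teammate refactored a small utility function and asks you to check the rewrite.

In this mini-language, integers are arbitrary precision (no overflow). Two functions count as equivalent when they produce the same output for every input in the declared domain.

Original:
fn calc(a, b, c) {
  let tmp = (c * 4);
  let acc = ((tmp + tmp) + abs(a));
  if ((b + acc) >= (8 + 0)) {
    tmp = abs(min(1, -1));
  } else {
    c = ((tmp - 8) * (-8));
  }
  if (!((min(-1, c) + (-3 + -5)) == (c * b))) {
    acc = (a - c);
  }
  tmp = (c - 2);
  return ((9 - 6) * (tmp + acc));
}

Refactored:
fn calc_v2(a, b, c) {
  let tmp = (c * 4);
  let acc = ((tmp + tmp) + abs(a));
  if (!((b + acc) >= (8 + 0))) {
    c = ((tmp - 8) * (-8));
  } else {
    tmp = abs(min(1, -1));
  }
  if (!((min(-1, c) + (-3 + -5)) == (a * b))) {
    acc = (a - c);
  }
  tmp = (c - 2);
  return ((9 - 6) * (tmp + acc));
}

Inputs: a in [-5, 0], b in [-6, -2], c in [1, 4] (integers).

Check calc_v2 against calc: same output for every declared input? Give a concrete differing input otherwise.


On input a=-5, b=-3, c=3, calc returns 90 while calc_v2 returns -21.
verdict: not equivalent; witness: a=-5, b=-3, c=3


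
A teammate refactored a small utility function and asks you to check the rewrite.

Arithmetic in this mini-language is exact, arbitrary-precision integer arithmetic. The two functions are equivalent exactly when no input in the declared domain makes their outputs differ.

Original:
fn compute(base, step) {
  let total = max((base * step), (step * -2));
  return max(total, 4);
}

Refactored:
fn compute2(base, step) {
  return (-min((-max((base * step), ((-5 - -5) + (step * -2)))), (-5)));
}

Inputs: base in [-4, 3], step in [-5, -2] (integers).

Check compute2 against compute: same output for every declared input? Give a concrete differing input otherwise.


Take base=-2, step=-2.
compute: total = 4; return 4
compute2: return 5
4 != 5, so the rewrite changes behavior.
verdict: not equivalent; witness: base=-2, step=-2


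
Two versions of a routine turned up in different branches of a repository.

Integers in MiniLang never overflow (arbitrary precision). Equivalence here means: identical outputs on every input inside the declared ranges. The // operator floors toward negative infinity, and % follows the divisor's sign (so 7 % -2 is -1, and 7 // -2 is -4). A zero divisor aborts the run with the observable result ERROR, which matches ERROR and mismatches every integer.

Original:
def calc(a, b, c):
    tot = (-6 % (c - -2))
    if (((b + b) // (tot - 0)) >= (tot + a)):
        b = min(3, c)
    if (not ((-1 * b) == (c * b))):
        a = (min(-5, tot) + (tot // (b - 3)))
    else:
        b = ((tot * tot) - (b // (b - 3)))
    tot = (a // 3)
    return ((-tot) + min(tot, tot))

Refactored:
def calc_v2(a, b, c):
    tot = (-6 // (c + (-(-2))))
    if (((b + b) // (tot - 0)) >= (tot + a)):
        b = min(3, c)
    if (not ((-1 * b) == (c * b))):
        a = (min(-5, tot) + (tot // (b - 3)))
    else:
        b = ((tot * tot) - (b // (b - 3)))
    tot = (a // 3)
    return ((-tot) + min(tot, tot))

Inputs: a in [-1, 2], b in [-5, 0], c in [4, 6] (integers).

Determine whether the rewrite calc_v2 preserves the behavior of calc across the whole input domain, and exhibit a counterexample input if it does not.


On input a=-1, b=-5, c=5, calc returns 0 while calc_v2 returns ERROR.
verdict: not equivalent; witness: a=-1, b=-5, c=5


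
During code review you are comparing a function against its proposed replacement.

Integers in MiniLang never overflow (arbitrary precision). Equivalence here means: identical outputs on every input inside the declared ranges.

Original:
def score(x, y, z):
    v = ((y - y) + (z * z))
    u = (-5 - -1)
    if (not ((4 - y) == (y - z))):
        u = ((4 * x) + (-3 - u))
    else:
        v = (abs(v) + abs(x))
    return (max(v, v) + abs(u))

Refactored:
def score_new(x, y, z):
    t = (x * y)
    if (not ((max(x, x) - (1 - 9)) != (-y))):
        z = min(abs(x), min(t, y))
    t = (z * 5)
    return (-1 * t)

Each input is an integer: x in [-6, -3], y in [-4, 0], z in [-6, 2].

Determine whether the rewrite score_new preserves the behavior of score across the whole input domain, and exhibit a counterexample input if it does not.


These are not equivalent — on x=-6, y=-4, z=-6 the outputs split (59 vs 30).
score: v = 36; u = -4; (not ((4 - y) == (y - z))) -> true; u = -23; return 59
score_new: t = 24; (not ((max(x, x) - (1 - 9)) != (-y))) -> false; t = -30; return 30
verdict: not equivalent; witness: x=-6, y=-4, z=-6


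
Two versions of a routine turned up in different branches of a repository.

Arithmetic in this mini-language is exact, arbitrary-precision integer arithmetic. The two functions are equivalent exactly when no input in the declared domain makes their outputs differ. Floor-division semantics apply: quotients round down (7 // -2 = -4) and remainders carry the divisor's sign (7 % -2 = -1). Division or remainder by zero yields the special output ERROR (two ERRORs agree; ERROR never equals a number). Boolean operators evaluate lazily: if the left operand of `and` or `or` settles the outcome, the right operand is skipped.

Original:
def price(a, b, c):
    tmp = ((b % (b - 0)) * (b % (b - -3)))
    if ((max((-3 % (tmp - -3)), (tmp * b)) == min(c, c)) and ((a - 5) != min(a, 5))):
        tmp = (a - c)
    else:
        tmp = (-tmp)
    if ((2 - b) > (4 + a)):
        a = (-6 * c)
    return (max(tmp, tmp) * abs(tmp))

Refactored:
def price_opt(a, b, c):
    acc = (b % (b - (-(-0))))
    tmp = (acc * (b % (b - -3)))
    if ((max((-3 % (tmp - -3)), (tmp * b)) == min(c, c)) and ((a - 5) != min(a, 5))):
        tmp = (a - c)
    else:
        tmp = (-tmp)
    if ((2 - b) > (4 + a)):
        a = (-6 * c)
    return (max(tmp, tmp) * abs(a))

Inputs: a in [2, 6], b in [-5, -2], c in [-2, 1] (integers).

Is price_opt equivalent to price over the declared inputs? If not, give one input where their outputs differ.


Run the pair on a=2, b=-5, c=0.
price: tmp=0, then ((max((-3 % (tmp - -3)), (tmp * b)) == min(c, c)) and ((a - 5) != min(a, 5))) is true, then tmp=2, then ((2 - b) > (4 + a)) is true, then a=0, then returns 4
price_opt: acc=0, then tmp=0, then ((max((-3 % (tmp - -3)), (tmp * b)) == min(c, c)) and ((a - 5) != min(a, 5))) is true, then tmp=2, then ((2 - b) > (4 + a)) is true, then a=0, then returns 0
4 against 0: the behavior changed.
verdict: not equivalent; witness: a=2, b=-5, c=0


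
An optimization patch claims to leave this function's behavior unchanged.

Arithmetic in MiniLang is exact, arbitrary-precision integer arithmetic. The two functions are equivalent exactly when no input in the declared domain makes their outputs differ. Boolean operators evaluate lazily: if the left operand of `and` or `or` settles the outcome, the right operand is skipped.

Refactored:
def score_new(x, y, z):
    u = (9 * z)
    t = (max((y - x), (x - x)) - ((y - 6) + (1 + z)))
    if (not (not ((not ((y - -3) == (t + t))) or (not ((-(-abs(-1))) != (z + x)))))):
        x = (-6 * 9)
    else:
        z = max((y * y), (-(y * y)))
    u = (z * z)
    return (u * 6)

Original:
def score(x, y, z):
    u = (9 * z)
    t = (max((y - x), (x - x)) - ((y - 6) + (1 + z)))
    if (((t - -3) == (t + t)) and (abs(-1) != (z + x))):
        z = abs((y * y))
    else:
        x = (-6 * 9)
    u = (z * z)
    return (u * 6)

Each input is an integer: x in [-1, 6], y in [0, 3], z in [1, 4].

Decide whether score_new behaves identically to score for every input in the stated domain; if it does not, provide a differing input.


There is a counterexample at x=-1, y=0, z=3: 0 on one side, 54 on the other.
score: u := 27 | t := 3 | (((t - -3) == (t + t)) and (abs(-1) != (z + x))): true | z := 0 | u := 0 | result 0
score_new: u := 27 | t := 3 | (not (not ((not ((y - -3) == (t + t))) or (not ((-(-abs(-1))) != (z + x)))))): true | x := -54 | u := 9 | result 54
verdict: not equivalent; witness: x=-1, y=0, z=3


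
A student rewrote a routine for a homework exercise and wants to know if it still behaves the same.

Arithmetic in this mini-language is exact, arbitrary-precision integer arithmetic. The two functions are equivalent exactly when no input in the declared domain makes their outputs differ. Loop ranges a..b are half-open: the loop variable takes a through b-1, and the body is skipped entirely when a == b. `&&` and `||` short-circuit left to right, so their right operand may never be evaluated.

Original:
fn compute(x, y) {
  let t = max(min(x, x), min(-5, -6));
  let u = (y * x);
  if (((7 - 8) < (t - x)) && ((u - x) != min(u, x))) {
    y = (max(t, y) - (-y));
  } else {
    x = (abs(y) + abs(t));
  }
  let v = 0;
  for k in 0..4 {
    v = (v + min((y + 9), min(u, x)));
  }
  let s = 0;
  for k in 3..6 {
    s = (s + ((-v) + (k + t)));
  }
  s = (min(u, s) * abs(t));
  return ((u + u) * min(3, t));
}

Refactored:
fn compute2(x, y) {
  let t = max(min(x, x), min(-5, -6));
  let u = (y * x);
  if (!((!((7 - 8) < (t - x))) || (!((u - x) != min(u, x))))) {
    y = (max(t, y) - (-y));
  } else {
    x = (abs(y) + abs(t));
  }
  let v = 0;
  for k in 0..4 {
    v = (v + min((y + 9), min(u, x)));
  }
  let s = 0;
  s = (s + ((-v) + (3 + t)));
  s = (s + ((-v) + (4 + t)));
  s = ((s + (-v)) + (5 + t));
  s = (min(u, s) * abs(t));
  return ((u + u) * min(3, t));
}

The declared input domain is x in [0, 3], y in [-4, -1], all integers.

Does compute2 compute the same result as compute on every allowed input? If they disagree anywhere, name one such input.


Although boolean connective usage differs; also loop structure differs; also arithmetic usage differs; also constant usage differs; also statement counts differ, 16/16 inputs agree.
verdict: equivalent


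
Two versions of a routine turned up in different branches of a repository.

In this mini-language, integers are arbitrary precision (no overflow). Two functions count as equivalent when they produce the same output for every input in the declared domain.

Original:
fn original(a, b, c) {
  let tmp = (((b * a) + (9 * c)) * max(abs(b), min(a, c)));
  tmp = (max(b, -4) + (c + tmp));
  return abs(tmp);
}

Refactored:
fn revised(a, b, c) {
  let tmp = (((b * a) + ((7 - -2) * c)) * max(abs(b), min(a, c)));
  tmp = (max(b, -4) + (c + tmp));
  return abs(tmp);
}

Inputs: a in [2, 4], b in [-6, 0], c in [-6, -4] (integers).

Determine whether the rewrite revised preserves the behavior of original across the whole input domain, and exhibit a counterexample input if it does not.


The two are interchangeable: constant usage differs, plus arithmetic usage differs, and every declared input agrees.
One worked example (a=3, b=-1, c=-5) — original: tmp := -48 | tmp := -54 | result 54; revised: tmp := -48 | tmp := -54 | result 54; agreement on 54.
Checked all 63 inputs in the declared domain: the outputs agree on every one.
verdict: equivalent


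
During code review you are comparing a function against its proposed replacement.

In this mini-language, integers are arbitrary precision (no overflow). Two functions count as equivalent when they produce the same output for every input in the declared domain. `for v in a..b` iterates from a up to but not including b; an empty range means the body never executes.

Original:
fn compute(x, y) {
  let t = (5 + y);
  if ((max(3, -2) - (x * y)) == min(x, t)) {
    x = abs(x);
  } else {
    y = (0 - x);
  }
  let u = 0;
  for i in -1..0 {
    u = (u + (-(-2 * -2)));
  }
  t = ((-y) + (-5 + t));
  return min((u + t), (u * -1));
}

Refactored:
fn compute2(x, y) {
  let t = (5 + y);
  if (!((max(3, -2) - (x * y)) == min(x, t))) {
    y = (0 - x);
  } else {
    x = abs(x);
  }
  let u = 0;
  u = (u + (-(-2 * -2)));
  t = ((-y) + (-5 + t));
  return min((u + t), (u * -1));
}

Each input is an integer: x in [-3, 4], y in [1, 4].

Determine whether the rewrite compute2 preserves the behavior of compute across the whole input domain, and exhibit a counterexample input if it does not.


Comparing the listings, the differences include: loop structure differs; statement counts differ; local variable names differ; boolean connective usage differs.
Spot check at x=-2, y=3 — compute: t becomes 8; next ((max(3, -2) - (x * y)) == min(x, t)) evaluates to false; next y becomes 2; next u becomes 0; next at i=-1:; next u becomes -4; next t becomes 1; next final value -3. compute2: t becomes 8; next (!((max(3, -2) - (x * y)) == min(x, t))) evaluates to true; next y becomes 2; next u becomes 0; next u becomes -4; next t becomes 1; next final value -3. Both give -3.
An exhaustive pass over the 32 declared inputs shows identical outputs.
verdict: equivalent


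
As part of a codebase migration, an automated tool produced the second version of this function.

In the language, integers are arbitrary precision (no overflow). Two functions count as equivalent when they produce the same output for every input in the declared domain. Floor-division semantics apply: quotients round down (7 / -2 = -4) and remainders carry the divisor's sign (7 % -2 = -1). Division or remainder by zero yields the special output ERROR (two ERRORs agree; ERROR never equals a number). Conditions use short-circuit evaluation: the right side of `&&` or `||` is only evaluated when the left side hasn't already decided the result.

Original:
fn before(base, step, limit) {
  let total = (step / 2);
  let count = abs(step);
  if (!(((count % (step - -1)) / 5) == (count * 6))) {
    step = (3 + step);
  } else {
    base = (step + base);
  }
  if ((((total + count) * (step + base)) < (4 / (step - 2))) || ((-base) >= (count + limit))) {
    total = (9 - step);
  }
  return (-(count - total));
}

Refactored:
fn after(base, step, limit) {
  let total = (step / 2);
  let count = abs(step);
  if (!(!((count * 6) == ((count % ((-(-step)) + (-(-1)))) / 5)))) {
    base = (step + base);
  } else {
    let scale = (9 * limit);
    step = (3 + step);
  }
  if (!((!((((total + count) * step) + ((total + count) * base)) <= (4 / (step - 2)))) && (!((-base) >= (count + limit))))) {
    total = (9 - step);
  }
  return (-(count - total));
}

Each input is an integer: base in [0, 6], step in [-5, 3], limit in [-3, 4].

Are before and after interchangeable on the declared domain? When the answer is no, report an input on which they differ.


Run the pair on base=0, step=-4, limit=-3.
before: total = -2; count = 4; (!(((count % (step - -1)) / 5) == (count * 6))) -> true; step = -1; ((((total + count) * (step + base)) < (4 / (step - 2))) || ((-base) >= (count + limit))) -> false; return -6
after: total = -2; count = 4; (!(!((count * 6) == ((count % ((-(-step)) + (-(-1)))) / 5)))) -> false; scale = -27; step = -1; (!((!((((total + count) * step) + ((total + count) * base)) <= (4 / (step - 2)))) && (!((-base) >= (count + limit))))) -> true; total = 10; return 6
-6 and 6 differ, so these are not the same function on this domain.
verdict: not equivalent; witness: base=0, step=-4, limit=-3


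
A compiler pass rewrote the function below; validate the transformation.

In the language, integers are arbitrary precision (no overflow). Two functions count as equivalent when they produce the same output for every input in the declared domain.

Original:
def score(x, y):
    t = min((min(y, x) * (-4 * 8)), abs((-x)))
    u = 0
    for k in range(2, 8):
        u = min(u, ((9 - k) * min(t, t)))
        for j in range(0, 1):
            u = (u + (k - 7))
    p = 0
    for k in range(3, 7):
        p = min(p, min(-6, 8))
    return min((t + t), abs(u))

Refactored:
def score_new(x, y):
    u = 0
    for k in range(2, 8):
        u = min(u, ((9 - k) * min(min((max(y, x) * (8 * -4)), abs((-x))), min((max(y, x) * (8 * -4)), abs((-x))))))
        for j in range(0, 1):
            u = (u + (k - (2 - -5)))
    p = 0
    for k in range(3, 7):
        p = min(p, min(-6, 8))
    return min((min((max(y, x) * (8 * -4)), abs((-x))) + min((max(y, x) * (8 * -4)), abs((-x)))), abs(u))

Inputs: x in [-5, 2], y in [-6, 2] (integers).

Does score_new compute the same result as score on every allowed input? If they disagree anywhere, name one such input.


These are not equivalent — on x=-5, y=0 the outputs split (10 vs 0).
score: t=5, then u=0, then (k=2), then u=0, then (j=0), then u=-5, then (k=3), then u=-5, then (j=0), then u=-9, then (k=4), then u=-9, then (j=0), then u=-12, then (k=5), then u=-12, then (j=0), then u=-14, then (k=6), then u=-14, then (j=0), then u=-15, then (k=7), then u=-15, then (j=0), then u=-15, then p=0, then (k=3), then p=-6, then (k=4), then p=-6, then (k=5), then p=-6, then (k=6), then p=-6, then returns 10
score_new: u=0, then (k=2), then u=0, then (j=0), then u=-5, then (k=3), then u=-5, then (j=0), then u=-9, then (k=4), then u=-9, then (j=0), then u=-12, then (k=5), then u=-12, then (j=0), then u=-14, then (k=6), then u=-14, then (j=0), then u=-15, then (k=7), then u=-15, then (j=0), then u=-15, then p=0, then (k=3), then p=-6, then (k=4), then p=-6, then (k=5), then p=-6, then (k=6), then p=-6, then returns 0
verdict: not equivalent; witness: x=-5, y=0


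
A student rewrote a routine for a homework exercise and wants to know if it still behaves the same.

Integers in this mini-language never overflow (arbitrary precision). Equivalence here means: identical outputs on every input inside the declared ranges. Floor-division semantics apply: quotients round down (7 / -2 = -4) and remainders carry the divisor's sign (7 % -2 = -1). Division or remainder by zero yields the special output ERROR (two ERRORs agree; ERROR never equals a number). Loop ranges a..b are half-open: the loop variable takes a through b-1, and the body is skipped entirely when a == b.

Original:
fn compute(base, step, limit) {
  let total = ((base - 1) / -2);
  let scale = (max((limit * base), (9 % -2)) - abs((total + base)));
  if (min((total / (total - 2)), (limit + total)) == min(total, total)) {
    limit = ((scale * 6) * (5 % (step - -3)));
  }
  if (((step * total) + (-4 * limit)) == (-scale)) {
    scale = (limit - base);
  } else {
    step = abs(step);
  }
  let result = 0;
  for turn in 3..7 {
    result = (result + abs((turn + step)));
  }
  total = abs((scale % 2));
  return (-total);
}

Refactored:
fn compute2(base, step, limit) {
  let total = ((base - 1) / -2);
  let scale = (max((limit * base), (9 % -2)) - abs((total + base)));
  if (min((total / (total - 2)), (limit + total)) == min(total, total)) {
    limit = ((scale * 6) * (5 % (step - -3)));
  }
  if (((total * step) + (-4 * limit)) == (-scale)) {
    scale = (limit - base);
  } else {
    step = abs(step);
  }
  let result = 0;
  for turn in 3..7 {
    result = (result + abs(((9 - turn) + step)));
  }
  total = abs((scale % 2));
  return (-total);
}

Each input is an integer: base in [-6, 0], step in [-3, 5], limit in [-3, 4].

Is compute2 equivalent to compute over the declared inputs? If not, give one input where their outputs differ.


Comparing the listings, the differences include: constant usage differs; arithmetic usage differs.
One worked example (base=-2, step=2, limit=-3) — compute: total=1, then scale=5, then (min((total / (total - 2)), (limit + total)) == min(total, total)) is false, then (((step * total) + (-4 * limit)) == (-scale)) is false, then step=2, then result=0, then (turn=3), then result=5, then (turn=4), then result=11, then (turn=5), then result=18, then (turn=6), then result=26, then total=1, then returns -1; compute2: total=1, then scale=5, then (min((total / (total - 2)), (limit + total)) == min(total, total)) is false, then (((total * step) + (-4 * limit)) == (-scale)) is false, then step=2, then result=0, then (turn=3), then result=8, then (turn=4), then result=15, then (turn=5), then result=21, then (turn=6), then result=26, then total=1, then returns -1; agreement on -1.
An exhaustive pass over the 504 declared inputs shows identical outputs.
verdict: equivalent


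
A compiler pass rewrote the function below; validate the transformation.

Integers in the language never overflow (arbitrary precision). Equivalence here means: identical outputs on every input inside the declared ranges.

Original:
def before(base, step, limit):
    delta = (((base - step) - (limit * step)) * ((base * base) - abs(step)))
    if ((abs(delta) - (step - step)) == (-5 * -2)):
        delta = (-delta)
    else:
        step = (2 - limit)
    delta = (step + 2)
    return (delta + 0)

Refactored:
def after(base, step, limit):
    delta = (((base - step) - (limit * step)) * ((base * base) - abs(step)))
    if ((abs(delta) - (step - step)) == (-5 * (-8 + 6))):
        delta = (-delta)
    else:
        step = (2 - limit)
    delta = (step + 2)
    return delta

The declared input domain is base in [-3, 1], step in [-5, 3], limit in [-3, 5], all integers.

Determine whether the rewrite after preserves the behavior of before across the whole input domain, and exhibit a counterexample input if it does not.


Behavior is preserved: although constant usage differs, the outputs never diverge.
As a probe, take base=0, step=1, limit=-2: before runs delta=-1, then ((abs(delta) - (step - step)) == (-5 * -2)) is false, then step=4, then delta=6, then returns 6; after runs delta=-1, then ((abs(delta) - (step - step)) == (-5 * (-8 + 6))) is false, then step=4, then delta=6, then returns 6; both end at 6.
Sweeping the whole domain (405 inputs) finds no disagreement.
verdict: equivalent


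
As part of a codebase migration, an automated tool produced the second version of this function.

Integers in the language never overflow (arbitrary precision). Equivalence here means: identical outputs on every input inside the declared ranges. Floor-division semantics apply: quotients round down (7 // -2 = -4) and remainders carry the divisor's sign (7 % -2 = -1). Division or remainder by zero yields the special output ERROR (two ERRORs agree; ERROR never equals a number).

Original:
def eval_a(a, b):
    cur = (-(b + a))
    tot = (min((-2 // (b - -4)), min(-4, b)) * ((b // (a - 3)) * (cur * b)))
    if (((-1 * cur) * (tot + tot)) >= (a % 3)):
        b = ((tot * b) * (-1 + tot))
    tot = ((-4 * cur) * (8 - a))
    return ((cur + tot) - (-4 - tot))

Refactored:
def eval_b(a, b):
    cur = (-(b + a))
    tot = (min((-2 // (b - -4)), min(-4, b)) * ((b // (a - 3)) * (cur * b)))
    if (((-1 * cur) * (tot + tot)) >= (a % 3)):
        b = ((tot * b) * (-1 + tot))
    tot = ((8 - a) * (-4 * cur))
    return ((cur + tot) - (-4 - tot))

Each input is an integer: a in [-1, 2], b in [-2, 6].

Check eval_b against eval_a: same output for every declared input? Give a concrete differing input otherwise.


Reading the diff, among the changes: same computation, different form.
As a probe, take a=1, b=5: eval_a runs cur = -6; tot = -360; (((-1 * cur) * (tot + tot)) >= (a % 3)) -> false; tot = 168; return 334; eval_b runs cur = -6; tot = -360; (((-1 * cur) * (tot + tot)) >= (a % 3)) -> false; tot = 168; return 334; both end at 334.
Every one of the 36 inputs gives matching results.
verdict: equivalent


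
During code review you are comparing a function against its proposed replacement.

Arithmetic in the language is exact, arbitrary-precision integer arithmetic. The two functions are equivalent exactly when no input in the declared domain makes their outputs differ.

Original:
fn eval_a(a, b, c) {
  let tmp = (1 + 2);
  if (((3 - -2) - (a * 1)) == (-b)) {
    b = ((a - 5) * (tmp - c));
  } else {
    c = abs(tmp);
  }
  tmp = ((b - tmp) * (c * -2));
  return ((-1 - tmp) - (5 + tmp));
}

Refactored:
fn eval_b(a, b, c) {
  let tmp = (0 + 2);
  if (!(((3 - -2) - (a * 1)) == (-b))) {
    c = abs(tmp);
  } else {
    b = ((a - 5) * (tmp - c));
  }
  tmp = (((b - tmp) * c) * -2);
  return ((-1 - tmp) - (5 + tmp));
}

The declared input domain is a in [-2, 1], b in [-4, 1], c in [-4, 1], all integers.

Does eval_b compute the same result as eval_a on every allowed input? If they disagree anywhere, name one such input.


At a=-2, b=-4, c=-4: eval_a gives -90, eval_b gives -54.
verdict: not equivalent; witness: a=-2, b=-4, c=-4


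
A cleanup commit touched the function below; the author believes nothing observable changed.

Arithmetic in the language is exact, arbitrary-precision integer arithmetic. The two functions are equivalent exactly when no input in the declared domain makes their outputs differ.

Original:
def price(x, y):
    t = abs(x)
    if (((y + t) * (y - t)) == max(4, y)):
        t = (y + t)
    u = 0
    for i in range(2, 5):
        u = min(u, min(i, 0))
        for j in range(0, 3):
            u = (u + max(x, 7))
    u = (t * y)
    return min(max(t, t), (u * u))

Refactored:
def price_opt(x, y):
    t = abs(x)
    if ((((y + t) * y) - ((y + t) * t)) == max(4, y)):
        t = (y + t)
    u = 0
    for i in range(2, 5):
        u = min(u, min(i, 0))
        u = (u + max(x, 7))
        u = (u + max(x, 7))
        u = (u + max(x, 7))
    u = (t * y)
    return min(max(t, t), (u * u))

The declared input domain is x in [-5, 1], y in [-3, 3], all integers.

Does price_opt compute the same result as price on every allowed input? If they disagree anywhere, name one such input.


This is a faithful refactor — min/max/abs usage differs; loop structure differs; arithmetic usage differs; constant usage differs; statement counts differ; local variable names differ, but the computed results match everywhere.
One worked example (x=1, y=0) — price: t becomes 1; next (((y + t) * (y - t)) == max(4, y)) evaluates to false; next u becomes 0; next at i=2:; next u becomes 0; next at j=0:; next u becomes 7; next at j=1:; next u becomes 14; next at j=2:; next u becomes 21; next at i=3:; next u becomes 0; next at j=0:; next u becomes 7; next at j=1:; next u becomes 14; next at j=2:; next u becomes 21; next at i=4:; next u becomes 0; next at j=0:; next u becomes 7; next at j=1:; next u becomes 14; next at j=2:; next u becomes 21; next u becomes 0; next final value 0; price_opt: t becomes 1; next ((((y + t) * y) - ((y + t) * t)) == max(4, y)) evaluates to false; next u becomes 0; next at i=2:; next u becomes 0; next u becomes 7; next u becomes 14; next u becomes 21; next at i=3:; next u becomes 0; next u becomes 7; next u becomes 14; next u becomes 21; next at i=4:; next u becomes 0; next u becomes 7; next u becomes 14; next u becomes 21; next u becomes 0; next final value 0; agreement on 0.
Sweeping the whole domain (49 inputs) finds no disagreement.
verdict: equivalent


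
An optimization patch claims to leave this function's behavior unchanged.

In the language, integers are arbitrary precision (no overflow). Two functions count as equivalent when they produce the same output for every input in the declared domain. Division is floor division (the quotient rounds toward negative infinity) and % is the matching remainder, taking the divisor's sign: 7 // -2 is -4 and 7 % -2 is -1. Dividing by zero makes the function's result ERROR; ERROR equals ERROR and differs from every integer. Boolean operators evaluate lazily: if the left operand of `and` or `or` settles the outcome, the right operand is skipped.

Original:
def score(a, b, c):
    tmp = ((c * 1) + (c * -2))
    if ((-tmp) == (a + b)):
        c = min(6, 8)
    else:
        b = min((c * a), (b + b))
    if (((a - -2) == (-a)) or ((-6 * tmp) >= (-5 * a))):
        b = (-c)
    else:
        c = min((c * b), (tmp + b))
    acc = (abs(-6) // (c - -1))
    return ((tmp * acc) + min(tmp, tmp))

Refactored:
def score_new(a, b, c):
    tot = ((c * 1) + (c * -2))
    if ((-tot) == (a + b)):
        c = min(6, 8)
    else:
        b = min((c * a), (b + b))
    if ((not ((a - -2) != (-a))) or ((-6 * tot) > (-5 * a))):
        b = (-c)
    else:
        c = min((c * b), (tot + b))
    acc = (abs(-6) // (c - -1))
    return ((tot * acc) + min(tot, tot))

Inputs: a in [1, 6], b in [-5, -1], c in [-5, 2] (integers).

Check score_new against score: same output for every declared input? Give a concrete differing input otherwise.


The rewrite breaks on a=6, b=-5, c=-5, where the results are -5 and 0.
score: tmp = 5; ((-tmp) == (a + b)) -> false; b = -30; (((a - -2) == (-a)) or ((-6 * tmp) >= (-5 * a))) -> true; b = 5; acc = -2; return -5
score_new: tot = 5; ((-tot) == (a + b)) -> false; b = -30; ((not ((a - -2) != (-a))) or ((-6 * tot) > (-5 * a))) -> false; c = -25; acc = -1; return 0
verdict: not equivalent; witness: a=6, b=-5, c=-5


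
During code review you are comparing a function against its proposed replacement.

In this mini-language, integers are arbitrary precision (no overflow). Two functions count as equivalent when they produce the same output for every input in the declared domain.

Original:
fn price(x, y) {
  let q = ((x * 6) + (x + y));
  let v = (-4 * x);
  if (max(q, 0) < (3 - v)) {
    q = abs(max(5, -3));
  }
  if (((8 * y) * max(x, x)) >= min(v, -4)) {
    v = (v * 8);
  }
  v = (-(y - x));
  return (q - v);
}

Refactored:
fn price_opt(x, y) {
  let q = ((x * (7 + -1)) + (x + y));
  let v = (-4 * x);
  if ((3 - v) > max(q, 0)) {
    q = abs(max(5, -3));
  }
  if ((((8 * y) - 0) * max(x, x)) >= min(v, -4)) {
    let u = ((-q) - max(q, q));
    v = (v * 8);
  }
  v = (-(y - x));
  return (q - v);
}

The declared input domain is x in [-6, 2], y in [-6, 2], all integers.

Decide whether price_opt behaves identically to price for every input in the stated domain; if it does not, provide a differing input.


The two are interchangeable: statement counts differ; also local variable names differ; also min/max/abs usage differs; also constant usage differs; also arithmetic usage differs; also comparison usage differs, and every declared input agrees.
Tracing x=2, y=-2: price: q=12, then v=-8, then (max(q, 0) < (3 - v)) is false, then (((8 * y) * max(x, x)) >= min(v, -4)) is false, then v=4, then returns 8 | price_opt: q=12, then v=-8, then ((3 - v) > max(q, 0)) is false, then ((((8 * y) - 0) * max(x, x)) >= min(v, -4)) is false, then v=4, then returns 8 — matching result 8.
Sweeping the whole domain (81 inputs) finds no disagreement.
verdict: equivalent


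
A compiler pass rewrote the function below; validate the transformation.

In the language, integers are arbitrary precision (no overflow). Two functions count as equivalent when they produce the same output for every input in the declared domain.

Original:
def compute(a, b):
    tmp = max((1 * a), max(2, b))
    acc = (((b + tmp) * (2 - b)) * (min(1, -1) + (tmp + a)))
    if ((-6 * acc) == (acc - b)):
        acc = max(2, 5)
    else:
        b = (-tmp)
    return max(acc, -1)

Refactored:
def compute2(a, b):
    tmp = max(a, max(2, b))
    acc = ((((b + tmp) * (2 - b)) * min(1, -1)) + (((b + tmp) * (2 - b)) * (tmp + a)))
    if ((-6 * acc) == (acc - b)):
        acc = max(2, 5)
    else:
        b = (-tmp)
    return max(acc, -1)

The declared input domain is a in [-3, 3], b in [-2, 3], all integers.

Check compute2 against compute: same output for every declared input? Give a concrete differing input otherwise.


Equivalent — the differences include constant usage differs; arithmetic usage differs, yet no declared input distinguishes the two.
One worked example (a=-2, b=-1) — compute: tmp=2, then acc=-3, then ((-6 * acc) == (acc - b)) is false, then b=-2, then returns -1; compute2: tmp=2, then acc=-3, then ((-6 * acc) == (acc - b)) is false, then b=-2, then returns -1; agreement on -1.
Across all 42 domain points the two functions coincide.
verdict: equivalent


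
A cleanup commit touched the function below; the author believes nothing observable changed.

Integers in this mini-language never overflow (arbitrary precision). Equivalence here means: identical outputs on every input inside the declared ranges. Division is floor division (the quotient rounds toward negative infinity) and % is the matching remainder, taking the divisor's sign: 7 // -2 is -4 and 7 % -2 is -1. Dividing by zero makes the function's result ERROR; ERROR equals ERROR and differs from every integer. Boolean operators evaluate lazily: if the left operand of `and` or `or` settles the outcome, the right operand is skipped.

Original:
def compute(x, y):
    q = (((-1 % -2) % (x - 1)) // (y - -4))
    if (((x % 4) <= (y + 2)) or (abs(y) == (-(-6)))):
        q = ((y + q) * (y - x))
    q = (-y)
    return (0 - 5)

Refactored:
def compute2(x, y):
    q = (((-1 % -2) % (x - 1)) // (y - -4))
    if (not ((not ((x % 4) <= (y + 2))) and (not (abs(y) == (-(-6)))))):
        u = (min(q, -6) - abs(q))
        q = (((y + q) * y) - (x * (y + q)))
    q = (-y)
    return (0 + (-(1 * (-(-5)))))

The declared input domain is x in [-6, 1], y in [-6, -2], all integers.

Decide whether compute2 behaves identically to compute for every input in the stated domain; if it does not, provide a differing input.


This is a faithful refactor — constant usage differs; and boolean connective usage differs; and min/max/abs usage differs; and arithmetic usage differs; and local variable names differ; and statement counts differ, but the computed results match everywhere.
Tracing x=-3, y=-2: compute: q=-1, then (((x % 4) <= (y + 2)) or (abs(y) == (-(-6)))) is false, then q=2, then returns -5 | compute2: q=-1, then (not ((not ((x % 4) <= (y + 2))) and (not (abs(y) == (-(-6)))))) is false, then q=2, then returns -5 — matching result -5.
Across all 40 domain points the two functions coincide.
verdict: equivalent


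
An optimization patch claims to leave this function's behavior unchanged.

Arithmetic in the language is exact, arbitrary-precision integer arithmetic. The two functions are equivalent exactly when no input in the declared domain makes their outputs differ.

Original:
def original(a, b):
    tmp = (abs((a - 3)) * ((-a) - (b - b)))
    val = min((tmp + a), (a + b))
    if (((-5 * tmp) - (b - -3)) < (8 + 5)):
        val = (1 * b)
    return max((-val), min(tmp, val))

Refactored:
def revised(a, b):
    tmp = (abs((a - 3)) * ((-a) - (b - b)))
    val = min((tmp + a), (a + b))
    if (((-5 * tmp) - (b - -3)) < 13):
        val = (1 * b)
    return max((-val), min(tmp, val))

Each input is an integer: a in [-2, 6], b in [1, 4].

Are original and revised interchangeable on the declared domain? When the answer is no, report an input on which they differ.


Side by side, the visible changes include: constant usage differs, and arithmetic usage differs.
As a probe, take a=5, b=3: original runs tmp = -10; val = -5; (((-5 * tmp) - (b - -3)) < (8 + 5)) -> false; return 5; revised runs tmp = -10; val = -5; (((-5 * tmp) - (b - -3)) < 13) -> false; return 5; both end at 5.
Checked all 36 inputs in the declared domain: the outputs agree on every one.
verdict: equivalent


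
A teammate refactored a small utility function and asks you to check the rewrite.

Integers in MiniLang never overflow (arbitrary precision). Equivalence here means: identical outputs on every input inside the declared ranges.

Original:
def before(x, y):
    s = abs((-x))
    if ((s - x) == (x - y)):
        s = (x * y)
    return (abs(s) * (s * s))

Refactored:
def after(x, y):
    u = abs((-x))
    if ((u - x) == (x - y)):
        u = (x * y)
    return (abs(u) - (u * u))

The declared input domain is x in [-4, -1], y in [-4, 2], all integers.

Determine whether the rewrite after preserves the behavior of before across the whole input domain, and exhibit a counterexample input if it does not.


On input x=-4, y=-4, before returns 64 while after returns -12.
verdict: not equivalent; witness: x=-4, y=-4


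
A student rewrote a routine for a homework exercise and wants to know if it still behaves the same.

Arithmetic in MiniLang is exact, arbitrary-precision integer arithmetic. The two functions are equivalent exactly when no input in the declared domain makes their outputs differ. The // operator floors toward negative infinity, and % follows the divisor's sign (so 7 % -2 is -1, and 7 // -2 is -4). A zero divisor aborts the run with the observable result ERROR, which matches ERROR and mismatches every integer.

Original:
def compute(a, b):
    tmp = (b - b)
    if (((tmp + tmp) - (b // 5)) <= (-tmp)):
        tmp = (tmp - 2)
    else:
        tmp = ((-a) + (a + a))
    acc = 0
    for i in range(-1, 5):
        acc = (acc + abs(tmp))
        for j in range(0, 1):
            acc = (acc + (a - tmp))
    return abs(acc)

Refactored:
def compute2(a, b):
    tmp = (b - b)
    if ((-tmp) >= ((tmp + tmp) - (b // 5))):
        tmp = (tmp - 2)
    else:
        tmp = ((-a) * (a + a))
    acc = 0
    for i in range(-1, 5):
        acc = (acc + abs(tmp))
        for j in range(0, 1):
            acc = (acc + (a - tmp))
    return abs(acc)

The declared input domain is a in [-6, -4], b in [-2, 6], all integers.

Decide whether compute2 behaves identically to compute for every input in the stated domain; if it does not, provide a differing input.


Not equivalent: a=-6, b=-2 separates them (36 vs 828).
compute: tmp := 0 | (((tmp + tmp) - (b // 5)) <= (-tmp)): false | tmp := -6 | acc := 0 | iter i=-1: | acc := 6 | iter j=0: | acc := 6 | iter i=0: | acc := 12 | iter j=0: | acc := 12 | iter i=1: | acc := 18 | iter j=0: | acc := 18 | iter i=2: | acc := 24 | iter j=0: | acc := 24 | iter i=3: | acc := 30 | iter j=0: | acc := 30 | iter i=4: | acc := 36 | iter j=0: | acc := 36 | result 36
compute2: tmp := 0 | ((-tmp) >= ((tmp + tmp) - (b // 5))): false | tmp := -72 | acc := 0 | iter i=-1: | acc := 72 | iter j=0: | acc := 138 | iter i=0: | acc := 210 | iter j=0: | acc := 276 | iter i=1: | acc := 348 | iter j=0: | acc := 414 | iter i=2: | acc := 486 | iter j=0: | acc := 552 | iter i=3: | acc := 624 | iter j=0: | acc := 690 | iter i=4: | acc := 762 | iter j=0: | acc := 828 | result 828
verdict: not equivalent; witness: a=-6, b=-2


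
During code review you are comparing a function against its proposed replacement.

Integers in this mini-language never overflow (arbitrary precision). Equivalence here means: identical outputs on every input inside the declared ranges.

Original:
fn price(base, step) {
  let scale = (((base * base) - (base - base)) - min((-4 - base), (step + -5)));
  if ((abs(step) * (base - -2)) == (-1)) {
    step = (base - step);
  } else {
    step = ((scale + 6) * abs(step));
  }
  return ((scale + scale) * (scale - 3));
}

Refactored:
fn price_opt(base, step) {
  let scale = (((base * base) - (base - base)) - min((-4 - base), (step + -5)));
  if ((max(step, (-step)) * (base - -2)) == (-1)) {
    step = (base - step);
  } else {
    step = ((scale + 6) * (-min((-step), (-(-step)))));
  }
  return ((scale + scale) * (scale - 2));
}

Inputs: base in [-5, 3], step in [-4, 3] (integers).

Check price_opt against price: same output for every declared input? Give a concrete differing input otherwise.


Input base=-5, step=-4: 2108 from price versus 2176 from price_opt.
verdict: not equivalent; witness: base=-5, step=-4


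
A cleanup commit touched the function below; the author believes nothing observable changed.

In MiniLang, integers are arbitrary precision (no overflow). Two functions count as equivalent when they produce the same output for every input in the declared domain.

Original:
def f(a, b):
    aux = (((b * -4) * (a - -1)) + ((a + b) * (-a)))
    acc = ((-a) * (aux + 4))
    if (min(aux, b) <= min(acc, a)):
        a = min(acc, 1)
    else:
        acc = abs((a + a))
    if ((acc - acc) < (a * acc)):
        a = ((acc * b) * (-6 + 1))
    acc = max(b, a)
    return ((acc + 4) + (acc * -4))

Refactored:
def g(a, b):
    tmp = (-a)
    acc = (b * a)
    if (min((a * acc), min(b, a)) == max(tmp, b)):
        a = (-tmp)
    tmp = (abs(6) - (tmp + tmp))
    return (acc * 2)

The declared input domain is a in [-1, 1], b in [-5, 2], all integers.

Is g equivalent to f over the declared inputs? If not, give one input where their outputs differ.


Run the pair on a=-1, b=-5.
f: aux = -6; acc = -2; (min(aux, b) <= min(acc, a)) -> true; a = -2; ((acc - acc) < (a * acc)) -> true; a = -50; acc = -5; return 19
g: tmp = 1; acc = 5; (min((a * acc), min(b, a)) == max(tmp, b)) -> false; tmp = 4; return 10
19 vs 10 — the two versions disagree here.
verdict: not equivalent; witness: a=-1, b=-5


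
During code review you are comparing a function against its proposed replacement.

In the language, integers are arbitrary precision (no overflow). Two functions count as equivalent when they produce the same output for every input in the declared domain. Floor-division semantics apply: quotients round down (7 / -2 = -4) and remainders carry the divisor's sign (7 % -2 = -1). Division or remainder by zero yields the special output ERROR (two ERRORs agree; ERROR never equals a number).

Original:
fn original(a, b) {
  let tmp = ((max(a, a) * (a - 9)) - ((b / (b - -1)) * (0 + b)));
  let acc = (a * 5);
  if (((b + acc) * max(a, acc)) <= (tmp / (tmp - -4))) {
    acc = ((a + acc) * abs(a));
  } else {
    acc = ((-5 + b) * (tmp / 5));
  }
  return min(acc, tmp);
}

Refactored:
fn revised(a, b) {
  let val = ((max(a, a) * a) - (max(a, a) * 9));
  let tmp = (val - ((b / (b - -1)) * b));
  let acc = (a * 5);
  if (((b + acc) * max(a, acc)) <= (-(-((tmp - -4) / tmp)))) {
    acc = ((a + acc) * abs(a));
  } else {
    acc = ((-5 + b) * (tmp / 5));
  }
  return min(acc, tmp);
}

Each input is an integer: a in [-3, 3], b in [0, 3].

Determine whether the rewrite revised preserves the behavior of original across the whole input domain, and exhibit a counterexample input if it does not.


There is a counterexample at a=0, b=0: 0 on one side, ERROR on the other.
original: tmp becomes 0; next acc becomes 0; next (((b + acc) * max(a, acc)) <= (tmp / (tmp - -4))) evaluates to true; next acc becomes 0; next final value 0
revised: val becomes 0; next tmp becomes 0; next acc becomes 0; next hits division by zero so the output is ERROR
verdict: not equivalent; witness: a=0, b=0
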